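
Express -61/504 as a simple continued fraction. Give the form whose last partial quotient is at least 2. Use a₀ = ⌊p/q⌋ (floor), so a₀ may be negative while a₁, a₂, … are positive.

[-1; 1, 7, 3, 1, 4, 3]

-61 = -1·504 + 443
504 = 1·443 + 61
443 = 7·61 + 16
61 = 3·16 + 13
16 = 1·13 + 3
13 = 4·3 + 1
3 = 3·1 + 0  (stop)
So -61/504 = [-1; 1, 7, 3, 1, 4, 3].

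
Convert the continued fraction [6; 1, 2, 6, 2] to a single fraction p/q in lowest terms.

274/41

Using pₖ = aₖpₖ₋₁ + pₖ₋₂ and qₖ = aₖqₖ₋₁ + qₖ₋₂:
  k=0: a=6, p=6, q=1
  k=1: a=1, p=7, q=1
  k=2: a=2, p=20, q=3
  k=3: a=6, p=127, q=19
  k=4: a=2, p=274, q=41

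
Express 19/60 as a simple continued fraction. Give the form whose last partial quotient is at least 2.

19 = 0*60 + 19
60 = 3*19 + 3
19 = 6*3 + 1
3 = 3*1 + 0  (stop)
So 19/60 = [0; 3, 6, 3].

[0; 3, 6, 3]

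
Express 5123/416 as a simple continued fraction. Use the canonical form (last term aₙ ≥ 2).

5123 = 12·416 + 131
416 = 3·131 + 23
131 = 5·23 + 16
23 = 1·16 + 7
16 = 2·7 + 2
7 = 3·2 + 1
2 = 2·1 + 0  (stop)
So 5123/416 = [12; 3, 5, 1, 2, 3, 2].

[12; 3, 5, 1, 2, 3, 2]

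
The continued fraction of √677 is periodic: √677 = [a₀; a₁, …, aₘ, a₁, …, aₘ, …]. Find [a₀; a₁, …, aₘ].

[26; 52]

a₀ = ⌊√677⌋ = 26.
With m₀=0, d₀=1 and mₖ₊₁ = dₖaₖ − mₖ, dₖ₊₁ = (n − mₖ₊₁²)/dₖ, aₖ₊₁ = ⌊(a₀+mₖ₊₁)/dₖ₊₁⌋:
  k=1: m=26, d=1, a=52
d=1 and a=2a₀=52 at k=1, so the next step gives (m, d) = (26, 1) again — its k=1 value — and the period has length 1.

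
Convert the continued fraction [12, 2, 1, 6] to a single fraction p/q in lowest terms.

247/20

Using pₖ = aₖpₖ₋₁ + pₖ₋₂ and qₖ = aₖqₖ₋₁ + qₖ₋₂:
  k=0: a=12, p=12, q=1
  k=1: a=2, p=25, q=2
  k=2: a=1, p=37, q=3
  k=3: a=6, p=247, q=20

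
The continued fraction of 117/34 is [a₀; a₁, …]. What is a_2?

117 = 3·34 + 15   →  a_0 = 3
34 = 2·15 + 4   →  a_1 = 2
15 = 3·4 + 3   →  a_2 = 3

3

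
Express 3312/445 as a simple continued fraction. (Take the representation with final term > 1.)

3312 = 7·445 + 197
445 = 2·197 + 51
197 = 3·51 + 44
51 = 1·44 + 7
44 = 6·7 + 2
7 = 3·2 + 1
2 = 2·1 + 0  (stop)
So 3312/445 = [7; 2, 3, 1, 6, 3, 2].

[7; 2, 3, 1, 6, 3, 2]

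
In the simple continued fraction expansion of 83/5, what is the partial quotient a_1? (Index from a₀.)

1

83 = 16·5 + 3   →  a_0 = 16
5 = 1·3 + 2   →  a_1 = 1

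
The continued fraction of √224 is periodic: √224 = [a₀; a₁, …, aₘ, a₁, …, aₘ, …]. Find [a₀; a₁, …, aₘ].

[14; 1, 28]

a₀ = ⌊√224⌋ = 14.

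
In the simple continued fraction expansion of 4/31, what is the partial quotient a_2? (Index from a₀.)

4 = 0·31 + 4   →  a_0 = 0
31 = 7·4 + 3   →  a_1 = 7
4 = 1·3 + 1   →  a_2 = 1

1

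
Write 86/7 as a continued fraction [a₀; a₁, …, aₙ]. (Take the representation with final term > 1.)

[12; 3, 2]

86 = 12×7 + 2
7 = 3×2 + 1
2 = 2×1 + 0  (stop)
So 86/7 = [12; 3, 2].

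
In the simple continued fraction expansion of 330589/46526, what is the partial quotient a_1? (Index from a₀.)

330589 = 7·46526 + 4907   →  a_0 = 7
46526 = 9·4907 + 2363   →  a_1 = 9

9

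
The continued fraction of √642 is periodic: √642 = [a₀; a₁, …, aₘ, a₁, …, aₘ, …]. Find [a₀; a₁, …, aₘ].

[25; 2, 1, 24, 1, 2, 50]

a₀ = ⌊√642⌋ = 25.
With m₀=0, d₀=1 and mₖ₊₁ = dₖaₖ − mₖ, dₖ₊₁ = (n − mₖ₊₁²)/dₖ, aₖ₊₁ = ⌊(a₀+mₖ₊₁)/dₖ₊₁⌋:
  k=1: m=25, d=17, a=2
  k=2: m=9, d=33, a=1
  k=3: m=24, d=2, a=24
  k=4: m=24, d=33, a=1
  k=5: m=9, d=17, a=2
  k=6: m=25, d=1, a=50
d=1 and a=2a₀=50 at k=6, so the next step gives (m, d) = (25, 17) again — its k=1 value — and the period has length 6.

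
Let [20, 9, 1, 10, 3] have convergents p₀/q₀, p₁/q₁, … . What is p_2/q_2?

Using pₖ = aₖpₖ₋₁ + pₖ₋₂, qₖ = aₖqₖ₋₁ + qₖ₋₂ (with p₋₁=1, p₋₂=0, q₋₁=0, q₋₂=1):
  k=0: a=20, p=20, q=1
  k=1: a=9, p=181, q=9
  k=2: a=1, p=201, q=10

201/10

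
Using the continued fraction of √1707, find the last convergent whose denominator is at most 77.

785/19

√1707 = [41; 3, 6, 41, 6, 3, 82, …] (period length 6).
Convergents:
  p_0/q_0 = 41/1
  p_1/q_1 = 124/3
  p_2/q_2 = 785/19
  p_3/q_3 = 32309/782
q_2 = 19 ≤ 77 < 782 = q_3, so the answer is 785/19.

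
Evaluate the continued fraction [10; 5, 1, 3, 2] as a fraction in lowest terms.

529/52

Using pₖ = aₖpₖ₋₁ + pₖ₋₂ and qₖ = aₖqₖ₋₁ + qₖ₋₂:
  k=0: a=10, p=10, q=1
  k=1: a=5, p=51, q=5
  k=2: a=1, p=61, q=6
  k=3: a=3, p=234, q=23
  k=4: a=2, p=529, q=52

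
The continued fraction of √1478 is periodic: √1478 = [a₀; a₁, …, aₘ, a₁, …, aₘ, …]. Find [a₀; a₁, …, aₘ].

a₀ = ⌊√1478⌋ = 38.
With m₀=0, d₀=1 and mₖ₊₁ = dₖaₖ − mₖ, dₖ₊₁ = (n − mₖ₊₁²)/dₖ, aₖ₊₁ = ⌊(a₀+mₖ₊₁)/dₖ₊₁⌋:
  k=1: m=38, d=34, a=2
  k=2: m=30, d=17, a=4
  k=3: m=38, d=2, a=38
  k=4: m=38, d=17, a=4
  k=5: m=30, d=34, a=2
  k=6: m=38, d=1, a=76
d=1 and a=2a₀=76 at k=6, so the next step gives (m, d) = (38, 34) again — its k=1 value — and the period has length 6.

[38; 2, 4, 38, 4, 2, 76]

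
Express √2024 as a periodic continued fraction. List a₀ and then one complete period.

[44; 1, 88]

a₀ = ⌊√2024⌋ = 44.
With m₀=0, d₀=1 and mₖ₊₁ = dₖaₖ − mₖ, dₖ₊₁ = (n − mₖ₊₁²)/dₖ, aₖ₊₁ = ⌊(a₀+mₖ₊₁)/dₖ₊₁⌋:
  k=1: m=44, d=88, a=1
  k=2: m=44, d=1, a=88
d=1 and a=2a₀=88 at k=2, so the next step gives (m, d) = (44, 88) again — its k=1 value — and the period has length 2.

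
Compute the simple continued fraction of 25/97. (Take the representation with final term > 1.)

[0; 3, 1, 7, 3]

25 = 0·97 + 25
97 = 3·25 + 22
25 = 1·22 + 3
22 = 7·3 + 1
3 = 3·1 + 0  (stop)
So 25/97 = [0; 3, 1, 7, 3].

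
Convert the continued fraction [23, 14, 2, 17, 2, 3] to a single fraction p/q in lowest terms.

83879/3636

Fold from the inside: start with 3/1.
  2 + 1/3 = 7/3
  17 + 3/7 = 122/7
  2 + 7/122 = 251/122
  14 + 122/251 = 3636/251
  23 + 251/3636 = 83879/3636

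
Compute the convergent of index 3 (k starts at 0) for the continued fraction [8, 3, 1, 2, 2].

Using pₖ = aₖpₖ₋₁ + pₖ₋₂, qₖ = aₖqₖ₋₁ + qₖ₋₂ (with p₋₁=1, p₋₂=0, q₋₁=0, q₋₂=1):
  k=0: a=8, p=8, q=1
  k=1: a=3, p=25, q=3
  k=2: a=1, p=33, q=4
  k=3: a=2, p=91, q=11

91/11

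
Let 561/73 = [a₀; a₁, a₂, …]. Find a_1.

561 = 7·73 + 50   →  a_0 = 7
73 = 1·50 + 23   →  a_1 = 1

1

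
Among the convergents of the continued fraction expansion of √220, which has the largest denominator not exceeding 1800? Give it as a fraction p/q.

15841/1068

√220 = [14; 1, 4, 1, 28, …] (period length 4).
Convergents:
  p_0/q_0 = 14/1
  p_1/q_1 = 15/1
  p_2/q_2 = 74/5
  p_3/q_3 = 89/6
  p_4/q_4 = 2566/173
  p_5/q_5 = 2655/179
  p_6/q_6 = 13186/889
  p_7/q_7 = 15841/1068
  p_8/q_8 = 456734/30793
q_7 = 1068 ≤ 1800 < 30793 = q_8, so the answer is 15841/1068.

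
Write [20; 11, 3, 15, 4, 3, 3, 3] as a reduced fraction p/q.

1508711/75104

Using pₖ = aₖpₖ₋₁ + pₖ₋₂ and qₖ = aₖqₖ₋₁ + qₖ₋₂:
  k=0: a=20, p=20, q=1
  k=1: a=11, p=221, q=11
  k=2: a=3, p=683, q=34
  k=3: a=15, p=10466, q=521
  k=4: a=4, p=42547, q=2118
  k=5: a=3, p=138107, q=6875
  k=6: a=3, p=456868, q=22743
  k=7: a=3, p=1508711, q=75104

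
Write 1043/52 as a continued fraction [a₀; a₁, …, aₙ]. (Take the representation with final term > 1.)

1043 = 20*52 + 3
52 = 17*3 + 1
3 = 3*1 + 0  (stop)
So 1043/52 = [20; 17, 3].

[20; 17, 3]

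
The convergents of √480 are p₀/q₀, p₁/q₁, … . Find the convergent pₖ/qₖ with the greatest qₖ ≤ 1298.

10582/483

√480 = [21; 1, 9, 1, 42, …] (period length 4).
Convergents:
  p_0/q_0 = 21/1
  p_1/q_1 = 22/1
  p_2/q_2 = 219/10
  p_3/q_3 = 241/11
  p_4/q_4 = 10341/472
  p_5/q_5 = 10582/483
  p_6/q_6 = 105579/4819
q_5 = 483 ≤ 1298 < 4819 = q_6, so the answer is 10582/483.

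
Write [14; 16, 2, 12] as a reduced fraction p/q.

Fold from the inside: start with 12/1.
  2 + 1/12 = 25/12
  16 + 12/25 = 412/25
  14 + 25/412 = 5793/412

5793/412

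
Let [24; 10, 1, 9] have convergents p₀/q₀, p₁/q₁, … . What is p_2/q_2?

Using pₖ = aₖpₖ₋₁ + pₖ₋₂, qₖ = aₖqₖ₋₁ + qₖ₋₂ (with p₋₁=1, p₋₂=0, q₋₁=0, q₋₂=1):
  k=0: a=24, p=24, q=1
  k=1: a=10, p=241, q=10
  k=2: a=1, p=265, q=11

265/11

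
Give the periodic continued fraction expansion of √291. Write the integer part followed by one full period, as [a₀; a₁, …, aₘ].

a₀ = ⌊√291⌋ = 17.
With m₀=0, d₀=1 and mₖ₊₁ = dₖaₖ − mₖ, dₖ₊₁ = (n − mₖ₊₁²)/dₖ, aₖ₊₁ = ⌊(a₀+mₖ₊₁)/dₖ₊₁⌋:
  k=1: m=17, d=2, a=17
  k=2: m=17, d=1, a=34
d=1 and a=2a₀=34 at k=2, so the next step gives (m, d) = (17, 2) again — its k=1 value — and the period has length 2.

[17; 17, 34]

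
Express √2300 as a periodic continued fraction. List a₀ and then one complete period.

[47; 1, 22, 1, 94]

a₀ = ⌊√2300⌋ = 47.
With m₀=0, d₀=1 and mₖ₊₁ = dₖaₖ − mₖ, dₖ₊₁ = (n − mₖ₊₁²)/dₖ, aₖ₊₁ = ⌊(a₀+mₖ₊₁)/dₖ₊₁⌋:
  k=1: m=47, d=91, a=1
  k=2: m=44, d=4, a=22
  k=3: m=44, d=91, a=1
  k=4: m=47, d=1, a=94
d=1 and a=2a₀=94 at k=4, so the next step gives (m, d) = (47, 91) again — its k=1 value — and the period has length 4.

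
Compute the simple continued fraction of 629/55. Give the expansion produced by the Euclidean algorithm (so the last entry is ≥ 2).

[11; 2, 3, 2, 3]

629 = 11*55 + 24
55 = 2*24 + 7
24 = 3*7 + 3
7 = 2*3 + 1
3 = 3*1 + 0  (stop)
So 629/55 = [11; 2, 3, 2, 3].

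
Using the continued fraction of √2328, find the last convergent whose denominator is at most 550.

18576/385

√2328 = [48; 4, 96, …] (period length 2).
Convergents:
  p_0/q_0 = 48/1
  p_1/q_1 = 193/4
  p_2/q_2 = 18576/385
  p_3/q_3 = 74497/1544
q_2 = 385 ≤ 550 < 1544 = q_3, so the answer is 18576/385.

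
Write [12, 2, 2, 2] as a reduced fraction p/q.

Using pₖ = aₖpₖ₋₁ + pₖ₋₂ and qₖ = aₖqₖ₋₁ + qₖ₋₂:
  k=0: a=12, p=12, q=1
  k=1: a=2, p=25, q=2
  k=2: a=2, p=62, q=5
  k=3: a=2, p=149, q=12

149/12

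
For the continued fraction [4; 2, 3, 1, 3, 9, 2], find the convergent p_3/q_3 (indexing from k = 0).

Using pₖ = aₖpₖ₋₁ + pₖ₋₂, qₖ = aₖqₖ₋₁ + qₖ₋₂ (with p₋₁=1, p₋₂=0, q₋₁=0, q₋₂=1):
  k=0: a=4, p=4, q=1
  k=1: a=2, p=9, q=2
  k=2: a=3, p=31, q=7
  k=3: a=1, p=40, q=9

40/9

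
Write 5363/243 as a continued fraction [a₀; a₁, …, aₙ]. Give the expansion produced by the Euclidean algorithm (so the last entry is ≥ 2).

[22; 14, 3, 2, 2]

5363 = 22*243 + 17
243 = 14*17 + 5
17 = 3*5 + 2
5 = 2*2 + 1
2 = 2*1 + 0  (stop)
So 5363/243 = [22; 14, 3, 2, 2].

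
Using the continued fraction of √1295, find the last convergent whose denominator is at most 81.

√1295 = [35; 1, 70, …] (period length 2).
Convergents:
  p_0/q_0 = 35/1
  p_1/q_1 = 36/1
  p_2/q_2 = 2555/71
  p_3/q_3 = 2591/72
  p_4/q_4 = 183925/5111
q_3 = 72 ≤ 81 < 5111 = q_4, so the answer is 2591/72.

2591/72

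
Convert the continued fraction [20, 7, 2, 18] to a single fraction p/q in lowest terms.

5577/277

Using pₖ = aₖpₖ₋₁ + pₖ₋₂ and qₖ = aₖqₖ₋₁ + qₖ₋₂:
  k=0: a=20, p=20, q=1
  k=1: a=7, p=141, q=7
  k=2: a=2, p=302, q=15
  k=3: a=18, p=5577, q=277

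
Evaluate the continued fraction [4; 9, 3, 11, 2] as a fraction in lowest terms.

2719/662

Fold from the inside: start with 2/1.
  11 + 1/2 = 23/2
  3 + 2/23 = 71/23
  9 + 23/71 = 662/71
  4 + 71/662 = 2719/662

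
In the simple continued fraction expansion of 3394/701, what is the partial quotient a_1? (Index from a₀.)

3394 = 4·701 + 590   →  a_0 = 4
701 = 1·590 + 111   →  a_1 = 1

1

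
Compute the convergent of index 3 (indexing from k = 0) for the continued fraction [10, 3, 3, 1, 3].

Using pₖ = aₖpₖ₋₁ + pₖ₋₂, qₖ = aₖqₖ₋₁ + qₖ₋₂ (with p₋₁=1, p₋₂=0, q₋₁=0, q₋₂=1):
  k=0: a=10, p=10, q=1
  k=1: a=3, p=31, q=3
  k=2: a=3, p=103, q=10
  k=3: a=1, p=134, q=13

134/13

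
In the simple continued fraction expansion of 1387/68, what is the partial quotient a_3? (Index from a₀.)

1387 = 20·68 + 27   →  a_0 = 20
68 = 2·27 + 14   →  a_1 = 2
27 = 1·14 + 13   →  a_2 = 1
14 = 1·13 + 1   →  a_3 = 1

1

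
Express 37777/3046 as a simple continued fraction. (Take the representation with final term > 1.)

[12; 2, 2, 18, 16, 2]

37777 = 12×3046 + 1225
3046 = 2×1225 + 596
1225 = 2×596 + 33
596 = 18×33 + 2
33 = 16×2 + 1
2 = 2×1 + 0  (stop)
So 37777/3046 = [12; 2, 2, 18, 16, 2].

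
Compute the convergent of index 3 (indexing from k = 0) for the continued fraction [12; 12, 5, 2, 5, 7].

1619/134

Using pₖ = aₖpₖ₋₁ + pₖ₋₂, qₖ = aₖqₖ₋₁ + qₖ₋₂ (with p₋₁=1, p₋₂=0, q₋₁=0, q₋₂=1):
  k=0: a=12, p=12, q=1
  k=1: a=12, p=145, q=12
  k=2: a=5, p=737, q=61
  k=3: a=2, p=1619, q=134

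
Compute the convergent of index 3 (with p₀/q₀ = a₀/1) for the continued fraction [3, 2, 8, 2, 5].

125/36

Using pₖ = aₖpₖ₋₁ + pₖ₋₂, qₖ = aₖqₖ₋₁ + qₖ₋₂ (with p₋₁=1, p₋₂=0, q₋₁=0, q₋₂=1):
  k=0: a=3, p=3, q=1
  k=1: a=2, p=7, q=2
  k=2: a=8, p=59, q=17
  k=3: a=2, p=125, q=36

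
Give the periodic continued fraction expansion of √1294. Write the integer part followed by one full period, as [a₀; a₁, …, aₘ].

[35; 1, 34, 1, 70]

a₀ = ⌊√1294⌋ = 35.
With m₀=0, d₀=1 and mₖ₊₁ = dₖaₖ − mₖ, dₖ₊₁ = (n − mₖ₊₁²)/dₖ, aₖ₊₁ = ⌊(a₀+mₖ₊₁)/dₖ₊₁⌋:
  k=1: m=35, d=69, a=1
  k=2: m=34, d=2, a=34
  k=3: m=34, d=69, a=1
  k=4: m=35, d=1, a=70
d=1 and a=2a₀=70 at k=4, so the next step gives (m, d) = (35, 69) again — its k=1 value — and the period has length 4.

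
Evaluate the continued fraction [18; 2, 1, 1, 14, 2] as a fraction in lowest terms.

2778/151

Using pₖ = aₖpₖ₋₁ + pₖ₋₂ and qₖ = aₖqₖ₋₁ + qₖ₋₂:
  k=0: a=18, p=18, q=1
  k=1: a=2, p=37, q=2
  k=2: a=1, p=55, q=3
  k=3: a=1, p=92, q=5
  k=4: a=14, p=1343, q=73
  k=5: a=2, p=2778, q=151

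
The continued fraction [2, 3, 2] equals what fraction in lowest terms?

16/7

Using pₖ = aₖpₖ₋₁ + pₖ₋₂ and qₖ = aₖqₖ₋₁ + qₖ₋₂:
  k=0: a=2, p=2, q=1
  k=1: a=3, p=7, q=3
  k=2: a=2, p=16, q=7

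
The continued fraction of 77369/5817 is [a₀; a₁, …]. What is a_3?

19

77369 = 13·5817 + 1748   →  a_0 = 13
5817 = 3·1748 + 573   →  a_1 = 3
1748 = 3·573 + 29   →  a_2 = 3
573 = 19·29 + 22   →  a_3 = 19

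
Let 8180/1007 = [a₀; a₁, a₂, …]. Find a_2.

8180 = 8·1007 + 124   →  a_0 = 8
1007 = 8·124 + 15   →  a_1 = 8
124 = 8·15 + 4   →  a_2 = 8

8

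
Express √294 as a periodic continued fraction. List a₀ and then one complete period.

a₀ = ⌊√294⌋ = 17.
With m₀=0, d₀=1 and mₖ₊₁ = dₖaₖ − mₖ, dₖ₊₁ = (n − mₖ₊₁²)/dₖ, aₖ₊₁ = ⌊(a₀+mₖ₊₁)/dₖ₊₁⌋:
  k=1: m=17, d=5, a=6
  k=2: m=13, d=25, a=1
  k=3: m=12, d=6, a=4
  k=4: m=12, d=25, a=1
  k=5: m=13, d=5, a=6
  k=6: m=17, d=1, a=34
d=1 and a=2a₀=34 at k=6, so the next step gives (m, d) = (17, 5) again — its k=1 value — and the period has length 6.

[17; 6, 1, 4, 1, 6, 34]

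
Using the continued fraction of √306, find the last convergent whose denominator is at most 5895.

√306 = [17; 2, 34, …] (period length 2).
Convergents:
  p_0/q_0 = 17/1
  p_1/q_1 = 35/2
  p_2/q_2 = 1207/69
  p_3/q_3 = 2449/140
  p_4/q_4 = 84473/4829
  p_5/q_5 = 171395/9798
q_4 = 4829 ≤ 5895 < 9798 = q_5, so the answer is 84473/4829.

84473/4829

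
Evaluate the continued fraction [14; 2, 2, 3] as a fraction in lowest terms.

245/17

Using pₖ = aₖpₖ₋₁ + pₖ₋₂ and qₖ = aₖqₖ₋₁ + qₖ₋₂:
  k=0: a=14, p=14, q=1
  k=1: a=2, p=29, q=2
  k=2: a=2, p=72, q=5
  k=3: a=3, p=245, q=17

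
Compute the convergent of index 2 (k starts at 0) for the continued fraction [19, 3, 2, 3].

Using pₖ = aₖpₖ₋₁ + pₖ₋₂, qₖ = aₖqₖ₋₁ + qₖ₋₂ (with p₋₁=1, p₋₂=0, q₋₁=0, q₋₂=1):
  k=0: a=19, p=19, q=1
  k=1: a=3, p=58, q=3
  k=2: a=2, p=135, q=7

135/7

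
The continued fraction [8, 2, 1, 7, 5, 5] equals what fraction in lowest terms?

5117/613

Using pₖ = aₖpₖ₋₁ + pₖ₋₂ and qₖ = aₖqₖ₋₁ + qₖ₋₂:
  k=0: a=8, p=8, q=1
  k=1: a=2, p=17, q=2
  k=2: a=1, p=25, q=3
  k=3: a=7, p=192, q=23
  k=4: a=5, p=985, q=118
  k=5: a=5, p=5117, q=613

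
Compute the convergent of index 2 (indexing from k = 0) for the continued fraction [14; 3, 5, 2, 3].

Using pₖ = aₖpₖ₋₁ + pₖ₋₂, qₖ = aₖqₖ₋₁ + qₖ₋₂ (with p₋₁=1, p₋₂=0, q₋₁=0, q₋₂=1):
  k=0: a=14, p=14, q=1
  k=1: a=3, p=43, q=3
  k=2: a=5, p=229, q=16

229/16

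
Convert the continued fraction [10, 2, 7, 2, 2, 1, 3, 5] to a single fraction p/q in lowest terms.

Fold from the inside: start with 5/1.
  3 + 1/5 = 16/5
  1 + 5/16 = 21/16
  2 + 16/21 = 58/21
  2 + 21/58 = 137/58
  7 + 58/137 = 1017/137
  2 + 137/1017 = 2171/1017
  10 + 1017/2171 = 22727/2171

22727/2171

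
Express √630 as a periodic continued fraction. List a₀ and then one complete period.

[25; 10, 50]

a₀ = ⌊√630⌋ = 25.
With m₀=0, d₀=1 and mₖ₊₁ = dₖaₖ − mₖ, dₖ₊₁ = (n − mₖ₊₁²)/dₖ, aₖ₊₁ = ⌊(a₀+mₖ₊₁)/dₖ₊₁⌋:
  k=1: m=25, d=5, a=10
  k=2: m=25, d=1, a=50
d=1 and a=2a₀=50 at k=2, so the next step gives (m, d) = (25, 5) again — its k=1 value — and the period has length 2.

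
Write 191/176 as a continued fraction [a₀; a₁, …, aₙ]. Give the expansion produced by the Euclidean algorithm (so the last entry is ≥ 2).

[1; 11, 1, 2, 1, 3]

191 = 1*176 + 15
176 = 11*15 + 11
15 = 1*11 + 4
11 = 2*4 + 3
4 = 1*3 + 1
3 = 3*1 + 0  (stop)
So 191/176 = [1; 11, 1, 2, 1, 3].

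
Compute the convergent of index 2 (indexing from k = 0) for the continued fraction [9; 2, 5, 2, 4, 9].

Using pₖ = aₖpₖ₋₁ + pₖ₋₂, qₖ = aₖqₖ₋₁ + qₖ₋₂ (with p₋₁=1, p₋₂=0, q₋₁=0, q₋₂=1):
  k=0: a=9, p=9, q=1
  k=1: a=2, p=19, q=2
  k=2: a=5, p=104, q=11

104/11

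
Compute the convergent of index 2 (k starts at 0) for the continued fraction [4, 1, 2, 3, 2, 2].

14/3

Using pₖ = aₖpₖ₋₁ + pₖ₋₂, qₖ = aₖqₖ₋₁ + qₖ₋₂ (with p₋₁=1, p₋₂=0, q₋₁=0, q₋₂=1):
  k=0: a=4, p=4, q=1
  k=1: a=1, p=5, q=1
  k=2: a=2, p=14, q=3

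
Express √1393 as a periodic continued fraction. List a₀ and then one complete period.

a₀ = ⌊√1393⌋ = 37.
With m₀=0, d₀=1 and mₖ₊₁ = dₖaₖ − mₖ, dₖ₊₁ = (n − mₖ₊₁²)/dₖ, aₖ₊₁ = ⌊(a₀+mₖ₊₁)/dₖ₊₁⌋:
  k=1: m=37, d=24, a=3
  k=2: m=35, d=7, a=10
  k=3: m=35, d=24, a=3
  k=4: m=37, d=1, a=74
d=1 and a=2a₀=74 at k=4, so the next step gives (m, d) = (37, 24) again — its k=1 value — and the period has length 4.

[37; 3, 10, 3, 74]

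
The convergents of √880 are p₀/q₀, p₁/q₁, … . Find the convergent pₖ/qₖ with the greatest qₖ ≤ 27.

89/3

√880 = [29; 1, 1, 1, 58, …] (period length 4).
Convergents:
  p_0/q_0 = 29/1
  p_1/q_1 = 30/1
  p_2/q_2 = 59/2
  p_3/q_3 = 89/3
  p_4/q_4 = 5221/176
q_3 = 3 ≤ 27 < 176 = q_4, so the answer is 89/3.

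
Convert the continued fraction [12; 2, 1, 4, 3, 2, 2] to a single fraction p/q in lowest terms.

3126/253

Fold from the inside: start with 2/1.
  2 + 1/2 = 5/2
  3 + 2/5 = 17/5
  4 + 5/17 = 73/17
  1 + 17/73 = 90/73
  2 + 73/90 = 253/90
  12 + 90/253 = 3126/253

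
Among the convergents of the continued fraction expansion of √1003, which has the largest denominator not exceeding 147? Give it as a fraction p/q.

√1003 = [31; 1, 2, 31, 2, 1, 62, …] (period length 6).
Convergents:
  p_0/q_0 = 31/1
  p_1/q_1 = 32/1
  p_2/q_2 = 95/3
  p_3/q_3 = 2977/94
  p_4/q_4 = 6049/191
q_3 = 94 ≤ 147 < 191 = q_4, so the answer is 2977/94.

2977/94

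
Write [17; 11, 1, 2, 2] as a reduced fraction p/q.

1401/82

Using pₖ = aₖpₖ₋₁ + pₖ₋₂ and qₖ = aₖqₖ₋₁ + qₖ₋₂:
  k=0: a=17, p=17, q=1
  k=1: a=11, p=188, q=11
  k=2: a=1, p=205, q=12
  k=3: a=2, p=598, q=35
  k=4: a=2, p=1401, q=82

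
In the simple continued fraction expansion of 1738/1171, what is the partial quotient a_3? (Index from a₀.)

3

1738 = 1·1171 + 567   →  a_0 = 1
1171 = 2·567 + 37   →  a_1 = 2
567 = 15·37 + 12   →  a_2 = 15
37 = 3·12 + 1   →  a_3 = 3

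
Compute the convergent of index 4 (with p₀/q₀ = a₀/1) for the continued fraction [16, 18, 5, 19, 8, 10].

225845/14067

Using pₖ = aₖpₖ₋₁ + pₖ₋₂, qₖ = aₖqₖ₋₁ + qₖ₋₂ (with p₋₁=1, p₋₂=0, q₋₁=0, q₋₂=1):
  k=0: a=16, p=16, q=1
  k=1: a=18, p=289, q=18
  k=2: a=5, p=1461, q=91
  k=3: a=19, p=28048, q=1747
  k=4: a=8, p=225845, q=14067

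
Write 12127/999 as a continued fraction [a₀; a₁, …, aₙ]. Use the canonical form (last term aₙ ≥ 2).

12127 = 12·999 + 139
999 = 7·139 + 26
139 = 5·26 + 9
26 = 2·9 + 8
9 = 1·8 + 1
8 = 8·1 + 0  (stop)
So 12127/999 = [12; 7, 5, 2, 1, 8].

[12; 7, 5, 2, 1, 8]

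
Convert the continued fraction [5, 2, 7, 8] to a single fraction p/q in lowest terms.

667/122

Fold from the inside: start with 8/1.
  7 + 1/8 = 57/8
  2 + 8/57 = 122/57
  5 + 57/122 = 667/122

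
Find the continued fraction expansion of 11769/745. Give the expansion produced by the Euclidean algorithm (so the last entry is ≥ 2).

11769 = 15×745 + 594
745 = 1×594 + 151
594 = 3×151 + 141
151 = 1×141 + 10
141 = 14×10 + 1
10 = 10×1 + 0  (stop)
So 11769/745 = [15; 1, 3, 1, 14, 10].

[15; 1, 3, 1, 14, 10]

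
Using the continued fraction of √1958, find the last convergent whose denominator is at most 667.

√1958 = [44; 4, 88, …] (period length 2).
Convergents:
  p_0/q_0 = 44/1
  p_1/q_1 = 177/4
  p_2/q_2 = 15620/353
  p_3/q_3 = 62657/1416
q_2 = 353 ≤ 667 < 1416 = q_3, so the answer is 15620/353.

15620/353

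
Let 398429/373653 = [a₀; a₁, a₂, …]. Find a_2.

398429 = 1·373653 + 24776   →  a_0 = 1
373653 = 15·24776 + 2013   →  a_1 = 15
24776 = 12·2013 + 620   →  a_2 = 12

12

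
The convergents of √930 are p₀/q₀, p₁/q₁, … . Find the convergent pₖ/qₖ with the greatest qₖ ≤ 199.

√930 = [30; 2, 60, …] (period length 2).
Convergents:
  p_0/q_0 = 30/1
  p_1/q_1 = 61/2
  p_2/q_2 = 3690/121
  p_3/q_3 = 7441/244
q_2 = 121 ≤ 199 < 244 = q_3, so the answer is 3690/121.

3690/121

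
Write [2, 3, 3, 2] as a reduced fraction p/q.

Using pₖ = aₖpₖ₋₁ + pₖ₋₂ and qₖ = aₖqₖ₋₁ + qₖ₋₂:
  k=0: a=2, p=2, q=1
  k=1: a=3, p=7, q=3
  k=2: a=3, p=23, q=10
  k=3: a=2, p=53, q=23

53/23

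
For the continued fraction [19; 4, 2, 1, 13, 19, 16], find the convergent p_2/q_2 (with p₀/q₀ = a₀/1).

173/9

Using pₖ = aₖpₖ₋₁ + pₖ₋₂, qₖ = aₖqₖ₋₁ + qₖ₋₂ (with p₋₁=1, p₋₂=0, q₋₁=0, q₋₂=1):
  k=0: a=19, p=19, q=1
  k=1: a=4, p=77, q=4
  k=2: a=2, p=173, q=9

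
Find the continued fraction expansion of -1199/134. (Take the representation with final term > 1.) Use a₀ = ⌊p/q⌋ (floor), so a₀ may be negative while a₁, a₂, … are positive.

[-9; 19, 7]

-1199 = -9·134 + 7
134 = 19·7 + 1
7 = 7·1 + 0  (stop)
So -1199/134 = [-9; 19, 7].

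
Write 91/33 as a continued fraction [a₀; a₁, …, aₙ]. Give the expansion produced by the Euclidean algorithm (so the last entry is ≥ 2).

91 = 2*33 + 25
33 = 1*25 + 8
25 = 3*8 + 1
8 = 8*1 + 0  (stop)
So 91/33 = [2; 1, 3, 8].

[2; 1, 3, 8]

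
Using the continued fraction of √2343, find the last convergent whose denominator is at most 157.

4308/89

√2343 = [48; 2, 2, 8, 2, 2, 96, …] (period length 6).
Convergents:
  p_0/q_0 = 48/1
  p_1/q_1 = 97/2
  p_2/q_2 = 242/5
  p_3/q_3 = 2033/42
  p_4/q_4 = 4308/89
  p_5/q_5 = 10649/220
q_4 = 89 ≤ 157 < 220 = q_5, so the answer is 4308/89.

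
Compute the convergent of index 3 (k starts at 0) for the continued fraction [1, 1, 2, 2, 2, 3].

12/7

Using pₖ = aₖpₖ₋₁ + pₖ₋₂, qₖ = aₖqₖ₋₁ + qₖ₋₂ (with p₋₁=1, p₋₂=0, q₋₁=0, q₋₂=1):
  k=0: a=1, p=1, q=1
  k=1: a=1, p=2, q=1
  k=2: a=2, p=5, q=3
  k=3: a=2, p=12, q=7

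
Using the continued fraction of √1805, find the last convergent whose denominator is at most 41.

√1805 = [42; 2, 16, 2, 84, …] (period length 4).
Convergents:
  p_0/q_0 = 42/1
  p_1/q_1 = 85/2
  p_2/q_2 = 1402/33
  p_3/q_3 = 2889/68
q_2 = 33 ≤ 41 < 68 = q_3, so the answer is 1402/33.

1402/33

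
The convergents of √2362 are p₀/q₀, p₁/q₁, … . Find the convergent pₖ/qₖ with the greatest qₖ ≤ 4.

√2362 = [48; 1, 1, 1, 1, 96, …] (period length 5).
Convergents:
  p_0/q_0 = 48/1
  p_1/q_1 = 49/1
  p_2/q_2 = 97/2
  p_3/q_3 = 146/3
  p_4/q_4 = 243/5
q_3 = 3 ≤ 4 < 5 = q_4, so the answer is 146/3.

146/3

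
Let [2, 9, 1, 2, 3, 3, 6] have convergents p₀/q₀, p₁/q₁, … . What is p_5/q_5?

Using pₖ = aₖpₖ₋₁ + pₖ₋₂, qₖ = aₖqₖ₋₁ + qₖ₋₂ (with p₋₁=1, p₋₂=0, q₋₁=0, q₋₂=1):
  k=0: a=2, p=2, q=1
  k=1: a=9, p=19, q=9
  k=2: a=1, p=21, q=10
  k=3: a=2, p=61, q=29
  k=4: a=3, p=204, q=97
  k=5: a=3, p=673, q=320

673/320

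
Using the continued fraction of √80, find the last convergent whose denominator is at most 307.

2728/305

√80 = [8; 1, 16, …] (period length 2).
Convergents:
  p_0/q_0 = 8/1
  p_1/q_1 = 9/1
  p_2/q_2 = 152/17
  p_3/q_3 = 161/18
  p_4/q_4 = 2728/305
  p_5/q_5 = 2889/323
q_4 = 305 ≤ 307 < 323 = q_5, so the answer is 2728/305.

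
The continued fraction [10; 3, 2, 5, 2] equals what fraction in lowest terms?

854/83

Fold from the inside: start with 2/1.
  5 + 1/2 = 11/2
  2 + 2/11 = 24/11
  3 + 11/24 = 83/24
  10 + 24/83 = 854/83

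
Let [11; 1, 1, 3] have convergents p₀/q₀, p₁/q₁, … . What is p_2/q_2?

23/2

Using pₖ = aₖpₖ₋₁ + pₖ₋₂, qₖ = aₖqₖ₋₁ + qₖ₋₂ (with p₋₁=1, p₋₂=0, q₋₁=0, q₋₂=1):
  k=0: a=11, p=11, q=1
  k=1: a=1, p=12, q=1
  k=2: a=1, p=23, q=2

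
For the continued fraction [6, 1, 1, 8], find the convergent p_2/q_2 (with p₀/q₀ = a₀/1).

13/2

Using pₖ = aₖpₖ₋₁ + pₖ₋₂, qₖ = aₖqₖ₋₁ + qₖ₋₂ (with p₋₁=1, p₋₂=0, q₋₁=0, q₋₂=1):
  k=0: a=6, p=6, q=1
  k=1: a=1, p=7, q=1
  k=2: a=1, p=13, q=2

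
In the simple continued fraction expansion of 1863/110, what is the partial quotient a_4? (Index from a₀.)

2

1863 = 16·110 + 103   →  a_0 = 16
110 = 1·103 + 7   →  a_1 = 1
103 = 14·7 + 5   →  a_2 = 14
7 = 1·5 + 2   →  a_3 = 1
5 = 2·2 + 1   →  a_4 = 2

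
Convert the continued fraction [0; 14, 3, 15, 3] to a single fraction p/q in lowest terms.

Fold from the inside: start with 3/1.
  15 + 1/3 = 46/3
  3 + 3/46 = 141/46
  14 + 46/141 = 2020/141
  0 + 141/2020 = 141/2020

141/2020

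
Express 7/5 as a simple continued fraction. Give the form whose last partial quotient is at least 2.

7 = 1×5 + 2
5 = 2×2 + 1
2 = 2×1 + 0  (stop)
So 7/5 = [1; 2, 2].

[1; 2, 2]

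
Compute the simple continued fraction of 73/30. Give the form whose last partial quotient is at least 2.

73 = 2*30 + 13
30 = 2*13 + 4
13 = 3*4 + 1
4 = 4*1 + 0  (stop)
So 73/30 = [2; 2, 3, 4].

[2; 2, 3, 4]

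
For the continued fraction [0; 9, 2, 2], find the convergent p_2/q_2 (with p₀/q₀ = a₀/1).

2/19

Using pₖ = aₖpₖ₋₁ + pₖ₋₂, qₖ = aₖqₖ₋₁ + qₖ₋₂ (with p₋₁=1, p₋₂=0, q₋₁=0, q₋₂=1):
  k=0: a=0, p=0, q=1
  k=1: a=9, p=1, q=9
  k=2: a=2, p=2, q=19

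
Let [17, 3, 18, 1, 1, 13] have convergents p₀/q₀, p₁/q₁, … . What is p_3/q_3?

1005/58

Using pₖ = aₖpₖ₋₁ + pₖ₋₂, qₖ = aₖqₖ₋₁ + qₖ₋₂ (with p₋₁=1, p₋₂=0, q₋₁=0, q₋₂=1):
  k=0: a=17, p=17, q=1
  k=1: a=3, p=52, q=3
  k=2: a=18, p=953, q=55
  k=3: a=1, p=1005, q=58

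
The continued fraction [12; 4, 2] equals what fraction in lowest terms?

Fold from the inside: start with 2/1.
  4 + 1/2 = 9/2
  12 + 2/9 = 110/9

110/9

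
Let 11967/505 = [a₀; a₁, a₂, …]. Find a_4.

3

11967 = 23·505 + 352   →  a_0 = 23
505 = 1·352 + 153   →  a_1 = 1
352 = 2·153 + 46   →  a_2 = 2
153 = 3·46 + 15   →  a_3 = 3
46 = 3·15 + 1   →  a_4 = 3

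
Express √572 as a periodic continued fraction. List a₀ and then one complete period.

[23; 1, 10, 1, 46]

a₀ = ⌊√572⌋ = 23.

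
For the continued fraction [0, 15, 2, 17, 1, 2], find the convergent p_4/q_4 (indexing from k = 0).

37/573

Using pₖ = aₖpₖ₋₁ + pₖ₋₂, qₖ = aₖqₖ₋₁ + qₖ₋₂ (with p₋₁=1, p₋₂=0, q₋₁=0, q₋₂=1):
  k=0: a=0, p=0, q=1
  k=1: a=15, p=1, q=15
  k=2: a=2, p=2, q=31
  k=3: a=17, p=35, q=542
  k=4: a=1, p=37, q=573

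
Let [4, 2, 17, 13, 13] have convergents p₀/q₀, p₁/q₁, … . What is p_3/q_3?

2050/457

Using pₖ = aₖpₖ₋₁ + pₖ₋₂, qₖ = aₖqₖ₋₁ + qₖ₋₂ (with p₋₁=1, p₋₂=0, q₋₁=0, q₋₂=1):
  k=0: a=4, p=4, q=1
  k=1: a=2, p=9, q=2
  k=2: a=17, p=157, q=35
  k=3: a=13, p=2050, q=457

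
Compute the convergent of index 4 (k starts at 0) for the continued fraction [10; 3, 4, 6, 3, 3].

Using pₖ = aₖpₖ₋₁ + pₖ₋₂, qₖ = aₖqₖ₋₁ + qₖ₋₂ (with p₋₁=1, p₋₂=0, q₋₁=0, q₋₂=1):
  k=0: a=10, p=10, q=1
  k=1: a=3, p=31, q=3
  k=2: a=4, p=134, q=13
  k=3: a=6, p=835, q=81
  k=4: a=3, p=2639, q=256

2639/256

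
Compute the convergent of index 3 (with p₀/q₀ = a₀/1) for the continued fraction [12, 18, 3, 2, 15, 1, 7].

1543/128

Using pₖ = aₖpₖ₋₁ + pₖ₋₂, qₖ = aₖqₖ₋₁ + qₖ₋₂ (with p₋₁=1, p₋₂=0, q₋₁=0, q₋₂=1):
  k=0: a=12, p=12, q=1
  k=1: a=18, p=217, q=18
  k=2: a=3, p=663, q=55
  k=3: a=2, p=1543, q=128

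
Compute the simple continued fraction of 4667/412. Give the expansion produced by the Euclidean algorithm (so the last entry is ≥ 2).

4667 = 11*412 + 135
412 = 3*135 + 7
135 = 19*7 + 2
7 = 3*2 + 1
2 = 2*1 + 0  (stop)
So 4667/412 = [11; 3, 19, 3, 2].

[11; 3, 19, 3, 2]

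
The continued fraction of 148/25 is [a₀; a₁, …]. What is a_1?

148 = 5·25 + 23   →  a_0 = 5
25 = 1·23 + 2   →  a_1 = 1

1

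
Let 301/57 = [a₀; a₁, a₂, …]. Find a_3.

301 = 5·57 + 16   →  a_0 = 5
57 = 3·16 + 9   →  a_1 = 3
16 = 1·9 + 7   →  a_2 = 1
9 = 1·7 + 2   →  a_3 = 1

1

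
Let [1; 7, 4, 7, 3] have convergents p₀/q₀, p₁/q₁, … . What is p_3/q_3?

Using pₖ = aₖpₖ₋₁ + pₖ₋₂, qₖ = aₖqₖ₋₁ + qₖ₋₂ (with p₋₁=1, p₋₂=0, q₋₁=0, q₋₂=1):
  k=0: a=1, p=1, q=1
  k=1: a=7, p=8, q=7
  k=2: a=4, p=33, q=29
  k=3: a=7, p=239, q=210

239/210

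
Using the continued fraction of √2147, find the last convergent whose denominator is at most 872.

19322/417

√2147 = [46; 2, 1, 45, 1, 2, 92, …] (period length 6).
Convergents:
  p_0/q_0 = 46/1
  p_1/q_1 = 93/2
  p_2/q_2 = 139/3
  p_3/q_3 = 6348/137
  p_4/q_4 = 6487/140
  p_5/q_5 = 19322/417
  p_6/q_6 = 1784111/38504
q_5 = 417 ≤ 872 < 38504 = q_6, so the answer is 19322/417.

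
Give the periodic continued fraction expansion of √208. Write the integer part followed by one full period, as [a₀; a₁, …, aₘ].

a₀ = ⌊√208⌋ = 14.
With m₀=0, d₀=1 and mₖ₊₁ = dₖaₖ − mₖ, dₖ₊₁ = (n − mₖ₊₁²)/dₖ, aₖ₊₁ = ⌊(a₀+mₖ₊₁)/dₖ₊₁⌋:
  k=1: m=14, d=12, a=2
  k=2: m=10, d=9, a=2
  k=3: m=8, d=16, a=1
  k=4: m=8, d=9, a=2
  k=5: m=10, d=12, a=2
  k=6: m=14, d=1, a=28
d=1 and a=2a₀=28 at k=6, so the next step gives (m, d) = (14, 12) again — its k=1 value — and the period has length 6.

[14; 2, 2, 1, 2, 2, 28]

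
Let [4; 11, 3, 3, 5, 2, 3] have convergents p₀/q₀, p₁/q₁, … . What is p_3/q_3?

Using pₖ = aₖpₖ₋₁ + pₖ₋₂, qₖ = aₖqₖ₋₁ + qₖ₋₂ (with p₋₁=1, p₋₂=0, q₋₁=0, q₋₂=1):
  k=0: a=4, p=4, q=1
  k=1: a=11, p=45, q=11
  k=2: a=3, p=139, q=34
  k=3: a=3, p=462, q=113

462/113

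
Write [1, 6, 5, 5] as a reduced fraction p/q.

187/161

Fold from the inside: start with 5/1.
  5 + 1/5 = 26/5
  6 + 5/26 = 161/26
  1 + 26/161 = 187/161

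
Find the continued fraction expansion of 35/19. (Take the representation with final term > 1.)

[1; 1, 5, 3]

35 = 1*19 + 16
19 = 1*16 + 3
16 = 5*3 + 1
3 = 3*1 + 0  (stop)
So 35/19 = [1; 1, 5, 3].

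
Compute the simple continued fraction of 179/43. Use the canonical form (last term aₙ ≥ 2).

[4; 6, 7]

179 = 4×43 + 7
43 = 6×7 + 1
7 = 7×1 + 0  (stop)
So 179/43 = [4; 6, 7].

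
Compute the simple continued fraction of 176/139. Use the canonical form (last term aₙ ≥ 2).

176 = 1*139 + 37
139 = 3*37 + 28
37 = 1*28 + 9
28 = 3*9 + 1
9 = 9*1 + 0  (stop)
So 176/139 = [1; 3, 1, 3, 9].

[1; 3, 1, 3, 9]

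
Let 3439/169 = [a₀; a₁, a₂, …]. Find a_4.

2

3439 = 20·169 + 59   →  a_0 = 20
169 = 2·59 + 51   →  a_1 = 2
59 = 1·51 + 8   →  a_2 = 1
51 = 6·8 + 3   →  a_3 = 6
8 = 2·3 + 2   →  a_4 = 2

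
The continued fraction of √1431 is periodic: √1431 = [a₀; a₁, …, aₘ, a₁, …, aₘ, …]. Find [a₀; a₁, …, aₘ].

[37; 1, 4, 1, 4, 1, 74]

a₀ = ⌊√1431⌋ = 37.
With m₀=0, d₀=1 and mₖ₊₁ = dₖaₖ − mₖ, dₖ₊₁ = (n − mₖ₊₁²)/dₖ, aₖ₊₁ = ⌊(a₀+mₖ₊₁)/dₖ₊₁⌋:
  k=1: m=37, d=62, a=1
  k=2: m=25, d=13, a=4
  k=3: m=27, d=54, a=1
  k=4: m=27, d=13, a=4
  k=5: m=25, d=62, a=1
  k=6: m=37, d=1, a=74
d=1 and a=2a₀=74 at k=6, so the next step gives (m, d) = (37, 62) again — its k=1 value — and the period has length 6.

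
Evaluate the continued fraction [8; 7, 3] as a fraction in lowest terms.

Fold from the inside: start with 3/1.
  7 + 1/3 = 22/3
  8 + 3/22 = 179/22

179/22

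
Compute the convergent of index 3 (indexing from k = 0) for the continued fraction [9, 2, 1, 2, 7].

Using pₖ = aₖpₖ₋₁ + pₖ₋₂, qₖ = aₖqₖ₋₁ + qₖ₋₂ (with p₋₁=1, p₋₂=0, q₋₁=0, q₋₂=1):
  k=0: a=9, p=9, q=1
  k=1: a=2, p=19, q=2
  k=2: a=1, p=28, q=3
  k=3: a=2, p=75, q=8

75/8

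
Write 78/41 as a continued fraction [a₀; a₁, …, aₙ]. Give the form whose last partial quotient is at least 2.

[1; 1, 9, 4]

78 = 1*41 + 37
41 = 1*37 + 4
37 = 9*4 + 1
4 = 4*1 + 0  (stop)
So 78/41 = [1; 1, 9, 4].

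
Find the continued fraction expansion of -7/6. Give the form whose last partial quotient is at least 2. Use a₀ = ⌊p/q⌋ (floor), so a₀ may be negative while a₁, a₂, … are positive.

-7 = -2·6 + 5
6 = 1·5 + 1
5 = 5·1 + 0  (stop)
So -7/6 = [-2; 1, 5].

[-2; 1, 5]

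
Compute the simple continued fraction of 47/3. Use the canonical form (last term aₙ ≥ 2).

[15; 1, 2]

47 = 15×3 + 2
3 = 1×2 + 1
2 = 2×1 + 0  (stop)
So 47/3 = [15; 1, 2].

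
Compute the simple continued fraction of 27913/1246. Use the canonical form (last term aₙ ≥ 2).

[22; 2, 2, 18, 1, 3, 3]

27913 = 22×1246 + 501
1246 = 2×501 + 244
501 = 2×244 + 13
244 = 18×13 + 10
13 = 1×10 + 3
10 = 3×3 + 1
3 = 3×1 + 0  (stop)
So 27913/1246 = [22; 2, 2, 18, 1, 3, 3].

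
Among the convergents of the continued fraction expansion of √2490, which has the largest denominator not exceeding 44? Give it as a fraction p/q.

499/10

√2490 = [49; 1, 8, 1, 98, …] (period length 4).
Convergents:
  p_0/q_0 = 49/1
  p_1/q_1 = 50/1
  p_2/q_2 = 449/9
  p_3/q_3 = 499/10
  p_4/q_4 = 49351/989
q_3 = 10 ≤ 44 < 989 = q_4, so the answer is 499/10.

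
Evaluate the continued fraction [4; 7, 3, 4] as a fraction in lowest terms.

Using pₖ = aₖpₖ₋₁ + pₖ₋₂ and qₖ = aₖqₖ₋₁ + qₖ₋₂:
  k=0: a=4, p=4, q=1
  k=1: a=7, p=29, q=7
  k=2: a=3, p=91, q=22
  k=3: a=4, p=393, q=95

393/95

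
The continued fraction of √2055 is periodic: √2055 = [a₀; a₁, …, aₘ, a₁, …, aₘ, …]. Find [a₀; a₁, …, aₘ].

a₀ = ⌊√2055⌋ = 45.
With m₀=0, d₀=1 and mₖ₊₁ = dₖaₖ − mₖ, dₖ₊₁ = (n − mₖ₊₁²)/dₖ, aₖ₊₁ = ⌊(a₀+mₖ₊₁)/dₖ₊₁⌋:
  k=1: m=45, d=30, a=3
  k=2: m=45, d=1, a=90
d=1 and a=2a₀=90 at k=2, so the next step gives (m, d) = (45, 30) again — its k=1 value — and the period has length 2.

[45; 3, 90]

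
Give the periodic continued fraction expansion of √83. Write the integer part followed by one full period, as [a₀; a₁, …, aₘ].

a₀ = ⌊√83⌋ = 9.
With m₀=0, d₀=1 and mₖ₊₁ = dₖaₖ − mₖ, dₖ₊₁ = (n − mₖ₊₁²)/dₖ, aₖ₊₁ = ⌊(a₀+mₖ₊₁)/dₖ₊₁⌋:
  k=1: m=9, d=2, a=9
  k=2: m=9, d=1, a=18
d=1 and a=2a₀=18 at k=2, so the next step gives (m, d) = (9, 2) again — its k=1 value — and the period has length 2.

[9; 9, 18]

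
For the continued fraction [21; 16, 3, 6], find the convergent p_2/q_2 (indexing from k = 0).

1032/49

Using pₖ = aₖpₖ₋₁ + pₖ₋₂, qₖ = aₖqₖ₋₁ + qₖ₋₂ (with p₋₁=1, p₋₂=0, q₋₁=0, q₋₂=1):
  k=0: a=21, p=21, q=1
  k=1: a=16, p=337, q=16
  k=2: a=3, p=1032, q=49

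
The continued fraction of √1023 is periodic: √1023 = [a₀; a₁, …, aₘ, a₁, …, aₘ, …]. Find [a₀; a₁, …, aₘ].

a₀ = ⌊√1023⌋ = 31.

[31; 1, 62]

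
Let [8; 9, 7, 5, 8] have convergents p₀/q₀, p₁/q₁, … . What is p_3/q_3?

Using pₖ = aₖpₖ₋₁ + pₖ₋₂, qₖ = aₖqₖ₋₁ + qₖ₋₂ (with p₋₁=1, p₋₂=0, q₋₁=0, q₋₂=1):
  k=0: a=8, p=8, q=1
  k=1: a=9, p=73, q=9
  k=2: a=7, p=519, q=64
  k=3: a=5, p=2668, q=329

2668/329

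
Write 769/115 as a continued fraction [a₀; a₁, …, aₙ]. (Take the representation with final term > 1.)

[6; 1, 2, 5, 7]

769 = 6×115 + 79
115 = 1×79 + 36
79 = 2×36 + 7
36 = 5×7 + 1
7 = 7×1 + 0  (stop)
So 769/115 = [6; 1, 2, 5, 7].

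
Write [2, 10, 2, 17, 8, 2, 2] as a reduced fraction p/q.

Fold from the inside: start with 2/1.
  2 + 1/2 = 5/2
  8 + 2/5 = 42/5
  17 + 5/42 = 719/42
  2 + 42/719 = 1480/719
  10 + 719/1480 = 15519/1480
  2 + 1480/15519 = 32518/15519

32518/15519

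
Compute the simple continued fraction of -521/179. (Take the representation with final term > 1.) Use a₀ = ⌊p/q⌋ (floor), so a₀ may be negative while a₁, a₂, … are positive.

[-3; 11, 5, 3]

-521 = -3*179 + 16
179 = 11*16 + 3
16 = 5*3 + 1
3 = 3*1 + 0  (stop)
So -521/179 = [-3; 11, 5, 3].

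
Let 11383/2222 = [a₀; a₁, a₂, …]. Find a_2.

11383 = 5·2222 + 273   →  a_0 = 5
2222 = 8·273 + 38   →  a_1 = 8
273 = 7·38 + 7   →  a_2 = 7

7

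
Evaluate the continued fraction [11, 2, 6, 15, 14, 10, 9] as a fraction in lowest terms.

Fold from the inside: start with 9/1.
  10 + 1/9 = 91/9
  14 + 9/91 = 1283/91
  15 + 91/1283 = 19336/1283
  6 + 1283/19336 = 117299/19336
  2 + 19336/117299 = 253934/117299
  11 + 117299/253934 = 2910573/253934

2910573/253934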